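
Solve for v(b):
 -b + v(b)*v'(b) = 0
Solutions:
 v(b) = -sqrt(C1 + b^2)
 v(b) = sqrt(C1 + b^2)


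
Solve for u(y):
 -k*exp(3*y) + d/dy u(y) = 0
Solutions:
 u(y) = C1 + k*exp(3*y)/3


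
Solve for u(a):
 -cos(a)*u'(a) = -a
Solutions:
 u(a) = C1 + Integral(a/cos(a), a)


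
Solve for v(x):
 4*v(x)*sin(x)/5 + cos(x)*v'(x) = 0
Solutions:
 v(x) = C1*cos(x)^(4/5)


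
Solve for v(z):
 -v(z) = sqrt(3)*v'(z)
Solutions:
 v(z) = C1*exp(-sqrt(3)*z/3)


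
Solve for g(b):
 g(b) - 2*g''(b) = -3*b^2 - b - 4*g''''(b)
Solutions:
 g(b) = -3*b^2 - b + (C1*sin(sqrt(2)*b/4) + C2*cos(sqrt(2)*b/4))*exp(-sqrt(6)*b/4) + (C3*sin(sqrt(2)*b/4) + C4*cos(sqrt(2)*b/4))*exp(sqrt(6)*b/4) - 12


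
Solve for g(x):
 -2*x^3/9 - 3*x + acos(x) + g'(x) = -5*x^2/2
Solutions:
 g(x) = C1 + x^4/18 - 5*x^3/6 + 3*x^2/2 - x*acos(x) + sqrt(1 - x^2)


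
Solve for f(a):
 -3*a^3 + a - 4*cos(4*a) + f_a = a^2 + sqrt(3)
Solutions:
 f(a) = C1 + 3*a^4/4 + a^3/3 - a^2/2 + sqrt(3)*a + sin(4*a)


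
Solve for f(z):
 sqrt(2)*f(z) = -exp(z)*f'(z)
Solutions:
 f(z) = C1*exp(sqrt(2)*exp(-z))


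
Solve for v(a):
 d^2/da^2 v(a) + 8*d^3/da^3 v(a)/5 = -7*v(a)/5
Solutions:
 v(a) = C1*exp(a*(-10 + 25/(24*sqrt(66129) + 6173)^(1/3) + (24*sqrt(66129) + 6173)^(1/3))/48)*sin(sqrt(3)*a*(-(24*sqrt(66129) + 6173)^(1/3) + 25/(24*sqrt(66129) + 6173)^(1/3))/48) + C2*exp(a*(-10 + 25/(24*sqrt(66129) + 6173)^(1/3) + (24*sqrt(66129) + 6173)^(1/3))/48)*cos(sqrt(3)*a*(-(24*sqrt(66129) + 6173)^(1/3) + 25/(24*sqrt(66129) + 6173)^(1/3))/48) + C3*exp(-a*(25/(24*sqrt(66129) + 6173)^(1/3) + 5 + (24*sqrt(66129) + 6173)^(1/3))/24)


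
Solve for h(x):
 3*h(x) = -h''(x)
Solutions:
 h(x) = C1*sin(sqrt(3)*x) + C2*cos(sqrt(3)*x)


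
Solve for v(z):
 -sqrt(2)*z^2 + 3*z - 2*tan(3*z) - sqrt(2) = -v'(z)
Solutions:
 v(z) = C1 + sqrt(2)*z^3/3 - 3*z^2/2 + sqrt(2)*z - 2*log(cos(3*z))/3


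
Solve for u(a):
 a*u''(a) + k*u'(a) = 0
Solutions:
 u(a) = C1 + a^(1 - re(k))*(C2*sin(log(a)*Abs(im(k))) + C3*cos(log(a)*im(k)))


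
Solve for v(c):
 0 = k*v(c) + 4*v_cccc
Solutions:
 v(c) = C1*exp(-sqrt(2)*c*(-k)^(1/4)/2) + C2*exp(sqrt(2)*c*(-k)^(1/4)/2) + C3*exp(-sqrt(2)*I*c*(-k)^(1/4)/2) + C4*exp(sqrt(2)*I*c*(-k)^(1/4)/2)


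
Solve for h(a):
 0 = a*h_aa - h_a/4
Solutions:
 h(a) = C1 + C2*a^(5/4)


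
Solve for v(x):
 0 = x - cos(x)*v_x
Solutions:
 v(x) = C1 + Integral(x/cos(x), x)


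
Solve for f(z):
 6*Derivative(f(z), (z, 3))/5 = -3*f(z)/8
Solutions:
 f(z) = C3*exp(-2^(2/3)*5^(1/3)*z/4) + (C1*sin(2^(2/3)*sqrt(3)*5^(1/3)*z/8) + C2*cos(2^(2/3)*sqrt(3)*5^(1/3)*z/8))*exp(2^(2/3)*5^(1/3)*z/8)


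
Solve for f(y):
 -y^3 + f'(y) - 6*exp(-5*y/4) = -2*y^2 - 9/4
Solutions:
 f(y) = C1 + y^4/4 - 2*y^3/3 - 9*y/4 - 24*exp(-5*y/4)/5


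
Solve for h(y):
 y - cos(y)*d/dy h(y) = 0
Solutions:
 h(y) = C1 + Integral(y/cos(y), y)


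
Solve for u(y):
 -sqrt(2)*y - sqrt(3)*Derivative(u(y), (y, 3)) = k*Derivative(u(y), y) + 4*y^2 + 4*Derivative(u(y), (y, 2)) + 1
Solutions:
 u(y) = C1 + C2*exp(sqrt(3)*y*(sqrt(-sqrt(3)*k + 4) - 2)/3) + C3*exp(-sqrt(3)*y*(sqrt(-sqrt(3)*k + 4) + 2)/3) - 4*y^3/(3*k) - sqrt(2)*y^2/(2*k) - y/k + 16*y^2/k^2 + 4*sqrt(2)*y/k^2 + 8*sqrt(3)*y/k^2 - 128*y/k^3


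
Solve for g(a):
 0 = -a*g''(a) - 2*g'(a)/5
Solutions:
 g(a) = C1 + C2*a^(3/5)


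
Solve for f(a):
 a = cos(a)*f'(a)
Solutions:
 f(a) = C1 + Integral(a/cos(a), a)


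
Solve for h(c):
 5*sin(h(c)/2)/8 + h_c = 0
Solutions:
 5*c/8 + log(cos(h(c)/2) - 1) - log(cos(h(c)/2) + 1) = C1


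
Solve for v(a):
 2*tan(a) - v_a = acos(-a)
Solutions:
 v(a) = C1 - a*acos(-a) - sqrt(1 - a^2) - 2*log(cos(a))


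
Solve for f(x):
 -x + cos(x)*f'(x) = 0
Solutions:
 f(x) = C1 + Integral(x/cos(x), x)


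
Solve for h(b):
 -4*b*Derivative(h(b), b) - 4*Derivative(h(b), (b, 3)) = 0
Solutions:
 h(b) = C1 + Integral(C2*airyai(-b) + C3*airybi(-b), b)


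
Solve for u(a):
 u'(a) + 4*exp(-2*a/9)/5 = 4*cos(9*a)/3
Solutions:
 u(a) = C1 + 4*sin(9*a)/27 + 18*exp(-2*a/9)/5


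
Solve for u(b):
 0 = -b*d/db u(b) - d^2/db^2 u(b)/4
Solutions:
 u(b) = C1 + C2*erf(sqrt(2)*b)


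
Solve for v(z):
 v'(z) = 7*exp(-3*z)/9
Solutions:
 v(z) = C1 - 7*exp(-3*z)/27


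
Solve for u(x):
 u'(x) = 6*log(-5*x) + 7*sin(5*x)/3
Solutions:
 u(x) = C1 + 6*x*log(-x) - 6*x + 6*x*log(5) - 7*cos(5*x)/15


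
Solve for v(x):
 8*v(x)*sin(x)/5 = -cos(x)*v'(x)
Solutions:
 v(x) = C1*cos(x)^(8/5)


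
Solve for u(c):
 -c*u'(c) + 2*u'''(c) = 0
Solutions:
 u(c) = C1 + Integral(C2*airyai(2^(2/3)*c/2) + C3*airybi(2^(2/3)*c/2), c)


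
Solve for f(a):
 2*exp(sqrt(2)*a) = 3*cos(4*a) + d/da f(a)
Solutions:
 f(a) = C1 + sqrt(2)*exp(sqrt(2)*a) - 3*sin(4*a)/4


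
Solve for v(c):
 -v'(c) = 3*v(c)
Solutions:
 v(c) = C1*exp(-3*c)


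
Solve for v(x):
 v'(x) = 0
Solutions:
 v(x) = C1


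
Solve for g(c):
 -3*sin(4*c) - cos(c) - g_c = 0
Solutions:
 g(c) = C1 - sin(c) + 3*cos(4*c)/4


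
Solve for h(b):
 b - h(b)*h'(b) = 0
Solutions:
 h(b) = -sqrt(C1 + b^2)
 h(b) = sqrt(C1 + b^2)


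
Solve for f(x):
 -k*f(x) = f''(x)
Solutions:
 f(x) = C1*exp(-x*sqrt(-k)) + C2*exp(x*sqrt(-k))


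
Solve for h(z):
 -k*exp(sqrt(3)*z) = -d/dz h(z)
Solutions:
 h(z) = C1 + sqrt(3)*k*exp(sqrt(3)*z)/3


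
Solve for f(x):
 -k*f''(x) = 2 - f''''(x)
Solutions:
 f(x) = C1 + C2*x + C3*exp(-sqrt(k)*x) + C4*exp(sqrt(k)*x) - x^2/k


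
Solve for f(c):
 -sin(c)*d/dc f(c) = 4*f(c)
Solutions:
 f(c) = C1*(cos(c)^2 + 2*cos(c) + 1)/(cos(c)^2 - 2*cos(c) + 1)


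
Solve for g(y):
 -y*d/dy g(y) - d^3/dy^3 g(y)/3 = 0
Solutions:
 g(y) = C1 + Integral(C2*airyai(-3^(1/3)*y) + C3*airybi(-3^(1/3)*y), y)


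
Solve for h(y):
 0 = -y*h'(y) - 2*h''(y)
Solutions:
 h(y) = C1 + C2*erf(y/2)


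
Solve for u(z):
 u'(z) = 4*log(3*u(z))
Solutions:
 -Integral(1/(log(_y) + log(3)), (_y, u(z)))/4 = C1 - z


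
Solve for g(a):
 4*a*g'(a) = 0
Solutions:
 g(a) = C1


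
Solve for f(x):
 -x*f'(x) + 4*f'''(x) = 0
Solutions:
 f(x) = C1 + Integral(C2*airyai(2^(1/3)*x/2) + C3*airybi(2^(1/3)*x/2), x)


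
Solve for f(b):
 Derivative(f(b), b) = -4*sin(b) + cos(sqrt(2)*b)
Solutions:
 f(b) = C1 + sqrt(2)*sin(sqrt(2)*b)/2 + 4*cos(b)


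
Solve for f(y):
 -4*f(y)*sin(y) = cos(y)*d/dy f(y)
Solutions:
 f(y) = C1*cos(y)^4


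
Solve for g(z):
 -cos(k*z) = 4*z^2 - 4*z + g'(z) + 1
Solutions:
 g(z) = C1 - 4*z^3/3 + 2*z^2 - z - sin(k*z)/k


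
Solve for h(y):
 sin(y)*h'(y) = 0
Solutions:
 h(y) = C1


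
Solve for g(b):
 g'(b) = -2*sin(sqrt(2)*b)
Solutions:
 g(b) = C1 + sqrt(2)*cos(sqrt(2)*b)


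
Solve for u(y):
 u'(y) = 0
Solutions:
 u(y) = C1


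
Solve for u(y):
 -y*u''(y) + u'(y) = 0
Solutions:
 u(y) = C1 + C2*y^2


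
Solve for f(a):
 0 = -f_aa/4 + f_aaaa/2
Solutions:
 f(a) = C1 + C2*a + C3*exp(-sqrt(2)*a/2) + C4*exp(sqrt(2)*a/2)


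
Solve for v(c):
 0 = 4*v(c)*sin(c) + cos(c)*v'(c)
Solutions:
 v(c) = C1*cos(c)^4


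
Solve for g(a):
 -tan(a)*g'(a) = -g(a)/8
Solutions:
 g(a) = C1*sin(a)^(1/8)


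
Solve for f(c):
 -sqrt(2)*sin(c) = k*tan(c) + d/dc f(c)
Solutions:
 f(c) = C1 + k*log(cos(c)) + sqrt(2)*cos(c)


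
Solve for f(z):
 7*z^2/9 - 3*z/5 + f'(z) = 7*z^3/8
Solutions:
 f(z) = C1 + 7*z^4/32 - 7*z^3/27 + 3*z^2/10


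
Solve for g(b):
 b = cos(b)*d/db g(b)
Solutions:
 g(b) = C1 + Integral(b/cos(b), b)


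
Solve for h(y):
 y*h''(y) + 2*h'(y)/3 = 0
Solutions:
 h(y) = C1 + C2*y^(1/3)


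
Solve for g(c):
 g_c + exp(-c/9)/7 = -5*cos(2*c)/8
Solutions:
 g(c) = C1 - 5*sin(2*c)/16 + 9*exp(-c/9)/7


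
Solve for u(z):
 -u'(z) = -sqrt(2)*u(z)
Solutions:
 u(z) = C1*exp(sqrt(2)*z)


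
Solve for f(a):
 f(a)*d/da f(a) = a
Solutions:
 f(a) = -sqrt(C1 + a^2)
 f(a) = sqrt(C1 + a^2)


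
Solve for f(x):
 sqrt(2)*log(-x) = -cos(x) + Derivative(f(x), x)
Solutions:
 f(x) = C1 + sqrt(2)*x*(log(-x) - 1) + sin(x)


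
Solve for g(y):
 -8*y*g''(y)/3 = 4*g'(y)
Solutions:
 g(y) = C1 + C2/sqrt(y)


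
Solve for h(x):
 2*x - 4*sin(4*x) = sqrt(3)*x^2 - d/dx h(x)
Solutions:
 h(x) = C1 + sqrt(3)*x^3/3 - x^2 - cos(4*x)


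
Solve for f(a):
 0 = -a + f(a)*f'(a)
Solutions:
 f(a) = -sqrt(C1 + a^2)
 f(a) = sqrt(C1 + a^2)


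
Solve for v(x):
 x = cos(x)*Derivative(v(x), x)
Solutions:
 v(x) = C1 + Integral(x/cos(x), x)


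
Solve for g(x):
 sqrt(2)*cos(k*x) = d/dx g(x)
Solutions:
 g(x) = C1 + sqrt(2)*sin(k*x)/k


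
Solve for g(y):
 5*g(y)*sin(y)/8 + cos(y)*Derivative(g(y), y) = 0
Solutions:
 g(y) = C1*cos(y)^(5/8)


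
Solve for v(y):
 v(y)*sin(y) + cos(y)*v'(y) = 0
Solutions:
 v(y) = C1*cos(y)


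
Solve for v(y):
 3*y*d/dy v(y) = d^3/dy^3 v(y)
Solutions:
 v(y) = C1 + Integral(C2*airyai(3^(1/3)*y) + C3*airybi(3^(1/3)*y), y)


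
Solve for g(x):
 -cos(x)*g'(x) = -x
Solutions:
 g(x) = C1 + Integral(x/cos(x), x)


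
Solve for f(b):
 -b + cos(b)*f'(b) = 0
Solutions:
 f(b) = C1 + Integral(b/cos(b), b)


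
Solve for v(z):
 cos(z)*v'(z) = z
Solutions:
 v(z) = C1 + Integral(z/cos(z), z)


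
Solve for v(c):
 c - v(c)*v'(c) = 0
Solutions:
 v(c) = -sqrt(C1 + c^2)
 v(c) = sqrt(C1 + c^2)


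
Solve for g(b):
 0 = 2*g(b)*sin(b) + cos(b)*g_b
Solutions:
 g(b) = C1*cos(b)^2


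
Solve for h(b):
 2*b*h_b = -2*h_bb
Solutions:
 h(b) = C1 + C2*erf(sqrt(2)*b/2)


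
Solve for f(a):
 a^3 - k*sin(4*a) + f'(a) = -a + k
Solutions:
 f(a) = C1 - a^4/4 - a^2/2 + a*k - k*cos(4*a)/4


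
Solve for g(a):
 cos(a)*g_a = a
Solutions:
 g(a) = C1 + Integral(a/cos(a), a)


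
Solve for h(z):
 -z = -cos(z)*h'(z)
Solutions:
 h(z) = C1 + Integral(z/cos(z), z)


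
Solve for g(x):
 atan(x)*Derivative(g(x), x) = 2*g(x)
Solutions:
 g(x) = C1*exp(2*Integral(1/atan(x), x))


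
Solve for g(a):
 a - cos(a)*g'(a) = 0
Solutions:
 g(a) = C1 + Integral(a/cos(a), a)


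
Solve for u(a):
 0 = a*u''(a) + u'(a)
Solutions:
 u(a) = C1 + C2*log(a)


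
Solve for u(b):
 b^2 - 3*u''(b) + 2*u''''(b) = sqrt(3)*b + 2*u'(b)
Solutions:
 u(b) = C1 + C2*exp(-2^(1/3)*b*(2^(1/3)/(sqrt(2) + 2)^(1/3) + (sqrt(2) + 2)^(1/3))/4)*sin(2^(1/3)*sqrt(3)*b*(-(sqrt(2) + 2)^(1/3) + 2^(1/3)/(sqrt(2) + 2)^(1/3))/4) + C3*exp(-2^(1/3)*b*(2^(1/3)/(sqrt(2) + 2)^(1/3) + (sqrt(2) + 2)^(1/3))/4)*cos(2^(1/3)*sqrt(3)*b*(-(sqrt(2) + 2)^(1/3) + 2^(1/3)/(sqrt(2) + 2)^(1/3))/4) + C4*exp(2^(1/3)*b*(2^(1/3)/(sqrt(2) + 2)^(1/3) + (sqrt(2) + 2)^(1/3))/2) + b^3/6 - 3*b^2/4 - sqrt(3)*b^2/4 + 3*sqrt(3)*b/4 + 9*b/4


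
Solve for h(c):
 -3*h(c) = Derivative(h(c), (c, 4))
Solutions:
 h(c) = (C1*sin(sqrt(2)*3^(1/4)*c/2) + C2*cos(sqrt(2)*3^(1/4)*c/2))*exp(-sqrt(2)*3^(1/4)*c/2) + (C3*sin(sqrt(2)*3^(1/4)*c/2) + C4*cos(sqrt(2)*3^(1/4)*c/2))*exp(sqrt(2)*3^(1/4)*c/2)


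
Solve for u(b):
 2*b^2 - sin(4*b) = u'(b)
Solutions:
 u(b) = C1 + 2*b^3/3 + cos(4*b)/4


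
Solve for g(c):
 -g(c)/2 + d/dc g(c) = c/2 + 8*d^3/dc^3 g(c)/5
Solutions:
 g(c) = C1*exp(30^(1/3)*c*(30^(1/3)/(sqrt(51) + 9)^(1/3) + (sqrt(51) + 9)^(1/3))/24)*sin(10^(1/3)*3^(1/6)*c*(-3^(2/3)*(sqrt(51) + 9)^(1/3) + 3*10^(1/3)/(sqrt(51) + 9)^(1/3))/24) + C2*exp(30^(1/3)*c*(30^(1/3)/(sqrt(51) + 9)^(1/3) + (sqrt(51) + 9)^(1/3))/24)*cos(10^(1/3)*3^(1/6)*c*(-3^(2/3)*(sqrt(51) + 9)^(1/3) + 3*10^(1/3)/(sqrt(51) + 9)^(1/3))/24) + C3*exp(-30^(1/3)*c*(30^(1/3)/(sqrt(51) + 9)^(1/3) + (sqrt(51) + 9)^(1/3))/12) - c - 2


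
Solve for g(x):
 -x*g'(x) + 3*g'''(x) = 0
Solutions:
 g(x) = C1 + Integral(C2*airyai(3^(2/3)*x/3) + C3*airybi(3^(2/3)*x/3), x)


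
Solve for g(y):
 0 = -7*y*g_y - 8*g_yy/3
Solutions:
 g(y) = C1 + C2*erf(sqrt(21)*y/4)


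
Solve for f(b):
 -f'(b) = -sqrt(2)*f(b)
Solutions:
 f(b) = C1*exp(sqrt(2)*b)


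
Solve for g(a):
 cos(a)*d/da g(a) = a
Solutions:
 g(a) = C1 + Integral(a/cos(a), a)


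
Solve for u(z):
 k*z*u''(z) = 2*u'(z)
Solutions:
 u(z) = C1 + z^(((re(k) + 2)*re(k) + im(k)^2)/(re(k)^2 + im(k)^2))*(C2*sin(2*log(z)*Abs(im(k))/(re(k)^2 + im(k)^2)) + C3*cos(2*log(z)*im(k)/(re(k)^2 + im(k)^2)))


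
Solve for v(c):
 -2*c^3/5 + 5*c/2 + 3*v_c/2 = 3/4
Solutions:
 v(c) = C1 + c^4/15 - 5*c^2/6 + c/2


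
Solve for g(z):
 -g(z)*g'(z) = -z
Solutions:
 g(z) = -sqrt(C1 + z^2)
 g(z) = sqrt(C1 + z^2)


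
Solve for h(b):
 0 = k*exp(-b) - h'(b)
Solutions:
 h(b) = C1 - k*exp(-b)


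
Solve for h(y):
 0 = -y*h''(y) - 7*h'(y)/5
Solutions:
 h(y) = C1 + C2/y^(2/5)


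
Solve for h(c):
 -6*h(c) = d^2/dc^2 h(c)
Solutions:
 h(c) = C1*sin(sqrt(6)*c) + C2*cos(sqrt(6)*c)


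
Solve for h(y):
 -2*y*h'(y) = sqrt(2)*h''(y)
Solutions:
 h(y) = C1 + C2*erf(2^(3/4)*y/2)


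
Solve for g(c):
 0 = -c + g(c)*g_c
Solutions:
 g(c) = -sqrt(C1 + c^2)
 g(c) = sqrt(C1 + c^2)


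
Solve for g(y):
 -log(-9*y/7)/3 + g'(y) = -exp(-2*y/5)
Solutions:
 g(y) = C1 + y*log(-y)/3 + y*(-log(7) - 1 + 2*log(3))/3 + 5*exp(-2*y/5)/2


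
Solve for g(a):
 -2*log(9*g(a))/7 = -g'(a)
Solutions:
 -7*Integral(1/(log(_y) + 2*log(3)), (_y, g(a)))/2 = C1 - a


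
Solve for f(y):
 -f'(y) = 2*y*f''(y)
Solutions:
 f(y) = C1 + C2*sqrt(y)


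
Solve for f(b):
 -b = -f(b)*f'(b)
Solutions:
 f(b) = -sqrt(C1 + b^2)
 f(b) = sqrt(C1 + b^2)


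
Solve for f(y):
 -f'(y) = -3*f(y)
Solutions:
 f(y) = C1*exp(3*y)


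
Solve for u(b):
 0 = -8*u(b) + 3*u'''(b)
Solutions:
 u(b) = C3*exp(2*3^(2/3)*b/3) + (C1*sin(3^(1/6)*b) + C2*cos(3^(1/6)*b))*exp(-3^(2/3)*b/3)


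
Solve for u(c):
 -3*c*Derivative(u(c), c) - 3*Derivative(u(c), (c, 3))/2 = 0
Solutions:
 u(c) = C1 + Integral(C2*airyai(-2^(1/3)*c) + C3*airybi(-2^(1/3)*c), c)


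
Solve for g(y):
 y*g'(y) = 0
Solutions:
 g(y) = C1


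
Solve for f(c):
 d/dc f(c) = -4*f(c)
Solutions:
 f(c) = C1*exp(-4*c)


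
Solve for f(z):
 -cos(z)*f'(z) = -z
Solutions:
 f(z) = C1 + Integral(z/cos(z), z)


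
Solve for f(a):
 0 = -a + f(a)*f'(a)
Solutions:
 f(a) = -sqrt(C1 + a^2)
 f(a) = sqrt(C1 + a^2)


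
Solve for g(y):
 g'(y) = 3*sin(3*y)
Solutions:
 g(y) = C1 - cos(3*y)


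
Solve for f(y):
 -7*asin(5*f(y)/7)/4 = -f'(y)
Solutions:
 Integral(1/asin(5*_y/7), (_y, f(y))) = C1 + 7*y/4


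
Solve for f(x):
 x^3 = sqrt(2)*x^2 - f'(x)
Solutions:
 f(x) = C1 - x^4/4 + sqrt(2)*x^3/3


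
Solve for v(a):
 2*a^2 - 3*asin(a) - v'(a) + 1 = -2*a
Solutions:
 v(a) = C1 + 2*a^3/3 + a^2 - 3*a*asin(a) + a - 3*sqrt(1 - a^2)


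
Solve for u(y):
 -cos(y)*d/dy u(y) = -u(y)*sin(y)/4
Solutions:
 u(y) = C1/cos(y)^(1/4)


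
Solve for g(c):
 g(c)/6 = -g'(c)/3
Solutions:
 g(c) = C1*exp(-c/2)


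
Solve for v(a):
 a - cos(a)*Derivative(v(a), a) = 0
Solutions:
 v(a) = C1 + Integral(a/cos(a), a)


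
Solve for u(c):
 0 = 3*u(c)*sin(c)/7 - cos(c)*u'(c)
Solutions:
 u(c) = C1/cos(c)^(3/7)


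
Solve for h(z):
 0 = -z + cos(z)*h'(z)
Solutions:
 h(z) = C1 + Integral(z/cos(z), z)


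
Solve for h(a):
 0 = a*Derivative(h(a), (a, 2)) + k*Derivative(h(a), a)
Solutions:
 h(a) = C1 + a^(1 - re(k))*(C2*sin(log(a)*Abs(im(k))) + C3*cos(log(a)*im(k)))


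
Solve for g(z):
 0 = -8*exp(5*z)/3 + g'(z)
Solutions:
 g(z) = C1 + 8*exp(5*z)/15


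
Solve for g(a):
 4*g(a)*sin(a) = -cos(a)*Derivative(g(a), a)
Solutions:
 g(a) = C1*cos(a)^4


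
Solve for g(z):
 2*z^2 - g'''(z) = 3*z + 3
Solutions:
 g(z) = C1 + C2*z + C3*z^2 + z^5/30 - z^4/8 - z^3/2


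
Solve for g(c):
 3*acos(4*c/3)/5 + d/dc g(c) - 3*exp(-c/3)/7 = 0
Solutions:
 g(c) = C1 - 3*c*acos(4*c/3)/5 + 3*sqrt(9 - 16*c^2)/20 - 9*exp(-c/3)/7


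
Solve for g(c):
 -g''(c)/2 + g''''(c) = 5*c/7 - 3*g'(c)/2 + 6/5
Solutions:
 g(c) = C1 + C2*exp(6^(1/3)*c*(6^(1/3)/(sqrt(723) + 27)^(1/3) + (sqrt(723) + 27)^(1/3))/12)*sin(2^(1/3)*3^(1/6)*c*(-3^(2/3)*(sqrt(723) + 27)^(1/3) + 3*2^(1/3)/(sqrt(723) + 27)^(1/3))/12) + C3*exp(6^(1/3)*c*(6^(1/3)/(sqrt(723) + 27)^(1/3) + (sqrt(723) + 27)^(1/3))/12)*cos(2^(1/3)*3^(1/6)*c*(-3^(2/3)*(sqrt(723) + 27)^(1/3) + 3*2^(1/3)/(sqrt(723) + 27)^(1/3))/12) + C4*exp(-6^(1/3)*c*(6^(1/3)/(sqrt(723) + 27)^(1/3) + (sqrt(723) + 27)^(1/3))/6) + 5*c^2/21 + 302*c/315


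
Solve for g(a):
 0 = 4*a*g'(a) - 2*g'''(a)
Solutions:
 g(a) = C1 + Integral(C2*airyai(2^(1/3)*a) + C3*airybi(2^(1/3)*a), a)


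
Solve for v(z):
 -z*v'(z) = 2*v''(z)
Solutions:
 v(z) = C1 + C2*erf(z/2)


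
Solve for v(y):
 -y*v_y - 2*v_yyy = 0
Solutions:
 v(y) = C1 + Integral(C2*airyai(-2^(2/3)*y/2) + C3*airybi(-2^(2/3)*y/2), y)


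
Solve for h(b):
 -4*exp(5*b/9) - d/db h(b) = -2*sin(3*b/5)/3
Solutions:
 h(b) = C1 - 36*exp(5*b/9)/5 - 10*cos(3*b/5)/9


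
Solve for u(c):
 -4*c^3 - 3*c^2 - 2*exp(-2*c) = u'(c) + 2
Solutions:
 u(c) = C1 - c^4 - c^3 - 2*c + exp(-2*c)


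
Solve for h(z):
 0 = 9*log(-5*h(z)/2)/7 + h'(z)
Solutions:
 7*Integral(1/(log(-_y) - log(2) + log(5)), (_y, h(z)))/9 = C1 - z


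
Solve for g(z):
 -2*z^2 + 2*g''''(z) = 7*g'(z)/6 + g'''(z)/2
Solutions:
 g(z) = C1 + C2*exp(z*(-(12*sqrt(1771) + 505)^(1/3) - 1/(12*sqrt(1771) + 505)^(1/3) + 2)/24)*sin(sqrt(3)*z*(-(12*sqrt(1771) + 505)^(1/3) + (12*sqrt(1771) + 505)^(-1/3))/24) + C3*exp(z*(-(12*sqrt(1771) + 505)^(1/3) - 1/(12*sqrt(1771) + 505)^(1/3) + 2)/24)*cos(sqrt(3)*z*(-(12*sqrt(1771) + 505)^(1/3) + (12*sqrt(1771) + 505)^(-1/3))/24) + C4*exp(z*((12*sqrt(1771) + 505)^(-1/3) + 1 + (12*sqrt(1771) + 505)^(1/3))/12) - 4*z^3/7 + 72*z/49


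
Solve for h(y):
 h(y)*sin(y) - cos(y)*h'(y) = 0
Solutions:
 h(y) = C1/cos(y)


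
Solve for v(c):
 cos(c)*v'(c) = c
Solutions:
 v(c) = C1 + Integral(c/cos(c), c)


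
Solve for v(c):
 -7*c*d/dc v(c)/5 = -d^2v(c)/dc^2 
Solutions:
 v(c) = C1 + C2*erfi(sqrt(70)*c/10)


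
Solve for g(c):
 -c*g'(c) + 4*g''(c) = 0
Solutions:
 g(c) = C1 + C2*erfi(sqrt(2)*c/4)


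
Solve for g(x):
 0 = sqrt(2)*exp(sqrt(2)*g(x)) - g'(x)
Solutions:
 g(x) = sqrt(2)*(2*log(-1/(C1 + sqrt(2)*x)) - log(2))/4


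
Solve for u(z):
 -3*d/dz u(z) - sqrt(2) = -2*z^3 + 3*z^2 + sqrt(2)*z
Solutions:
 u(z) = C1 + z^4/6 - z^3/3 - sqrt(2)*z^2/6 - sqrt(2)*z/3


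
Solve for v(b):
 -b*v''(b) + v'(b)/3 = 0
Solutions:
 v(b) = C1 + C2*b^(4/3)


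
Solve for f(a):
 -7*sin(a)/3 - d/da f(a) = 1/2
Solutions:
 f(a) = C1 - a/2 + 7*cos(a)/3


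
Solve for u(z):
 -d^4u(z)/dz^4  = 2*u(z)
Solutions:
 u(z) = (C1*sin(2^(3/4)*z/2) + C2*cos(2^(3/4)*z/2))*exp(-2^(3/4)*z/2) + (C3*sin(2^(3/4)*z/2) + C4*cos(2^(3/4)*z/2))*exp(2^(3/4)*z/2)


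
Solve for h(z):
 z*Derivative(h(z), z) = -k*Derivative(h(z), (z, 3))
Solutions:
 h(z) = C1 + Integral(C2*airyai(z*(-1/k)^(1/3)) + C3*airybi(z*(-1/k)^(1/3)), z)


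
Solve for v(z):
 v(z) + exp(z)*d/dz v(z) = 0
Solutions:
 v(z) = C1*exp(exp(-z))


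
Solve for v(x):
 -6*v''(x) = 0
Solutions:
 v(x) = C1 + C2*x


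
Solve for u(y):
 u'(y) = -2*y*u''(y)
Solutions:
 u(y) = C1 + C2*sqrt(y)


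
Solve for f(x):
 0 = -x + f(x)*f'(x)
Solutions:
 f(x) = -sqrt(C1 + x^2)
 f(x) = sqrt(C1 + x^2)


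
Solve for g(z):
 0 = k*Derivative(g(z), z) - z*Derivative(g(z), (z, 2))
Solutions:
 g(z) = C1 + z^(re(k) + 1)*(C2*sin(log(z)*Abs(im(k))) + C3*cos(log(z)*im(k)))


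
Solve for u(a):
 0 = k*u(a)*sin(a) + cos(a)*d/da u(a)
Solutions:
 u(a) = C1*exp(k*log(cos(a)))


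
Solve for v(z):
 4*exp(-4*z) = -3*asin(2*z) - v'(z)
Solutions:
 v(z) = C1 - 3*z*asin(2*z) - 3*sqrt(1 - 4*z^2)/2 + exp(-4*z)


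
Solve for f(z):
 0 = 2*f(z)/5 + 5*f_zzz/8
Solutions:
 f(z) = C3*exp(-2*10^(1/3)*z/5) + (C1*sin(10^(1/3)*sqrt(3)*z/5) + C2*cos(10^(1/3)*sqrt(3)*z/5))*exp(10^(1/3)*z/5)


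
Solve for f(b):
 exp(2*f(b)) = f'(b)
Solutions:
 f(b) = log(-sqrt(-1/(C1 + b))) - log(2)/2
 f(b) = log(-1/(C1 + b))/2 - log(2)/2


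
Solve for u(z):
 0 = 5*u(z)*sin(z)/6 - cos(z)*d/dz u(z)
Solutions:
 u(z) = C1/cos(z)^(5/6)


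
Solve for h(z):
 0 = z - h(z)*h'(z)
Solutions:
 h(z) = -sqrt(C1 + z^2)
 h(z) = sqrt(C1 + z^2)


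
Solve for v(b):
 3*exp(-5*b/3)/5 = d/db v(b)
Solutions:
 v(b) = C1 - 9*exp(-5*b/3)/25


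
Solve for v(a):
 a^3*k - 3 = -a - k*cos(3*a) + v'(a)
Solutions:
 v(a) = C1 + a^4*k/4 + a^2/2 - 3*a + k*sin(3*a)/3


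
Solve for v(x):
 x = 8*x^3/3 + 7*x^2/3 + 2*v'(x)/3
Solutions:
 v(x) = C1 - x^4 - 7*x^3/6 + 3*x^2/4


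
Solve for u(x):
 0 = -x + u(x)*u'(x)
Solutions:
 u(x) = -sqrt(C1 + x^2)
 u(x) = sqrt(C1 + x^2)


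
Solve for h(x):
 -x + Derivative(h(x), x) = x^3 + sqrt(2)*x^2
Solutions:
 h(x) = C1 + x^4/4 + sqrt(2)*x^3/3 + x^2/2


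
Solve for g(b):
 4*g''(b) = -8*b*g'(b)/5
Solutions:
 g(b) = C1 + C2*erf(sqrt(5)*b/5)


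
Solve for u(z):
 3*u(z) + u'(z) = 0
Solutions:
 u(z) = C1*exp(-3*z)


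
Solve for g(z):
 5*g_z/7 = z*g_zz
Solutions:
 g(z) = C1 + C2*z^(12/7)


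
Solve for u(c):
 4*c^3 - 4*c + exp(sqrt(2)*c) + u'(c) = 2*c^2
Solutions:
 u(c) = C1 - c^4 + 2*c^3/3 + 2*c^2 - sqrt(2)*exp(sqrt(2)*c)/2


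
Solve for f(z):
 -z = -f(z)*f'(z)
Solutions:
 f(z) = -sqrt(C1 + z^2)
 f(z) = sqrt(C1 + z^2)


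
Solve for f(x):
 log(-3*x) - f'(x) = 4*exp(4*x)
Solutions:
 f(x) = C1 + x*log(-x) + x*(-1 + log(3)) - exp(4*x)


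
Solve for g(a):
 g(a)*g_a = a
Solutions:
 g(a) = -sqrt(C1 + a^2)
 g(a) = sqrt(C1 + a^2)


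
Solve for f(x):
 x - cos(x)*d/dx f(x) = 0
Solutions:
 f(x) = C1 + Integral(x/cos(x), x)


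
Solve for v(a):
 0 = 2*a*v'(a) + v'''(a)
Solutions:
 v(a) = C1 + Integral(C2*airyai(-2^(1/3)*a) + C3*airybi(-2^(1/3)*a), a)


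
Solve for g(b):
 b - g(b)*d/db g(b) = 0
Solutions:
 g(b) = -sqrt(C1 + b^2)
 g(b) = sqrt(C1 + b^2)


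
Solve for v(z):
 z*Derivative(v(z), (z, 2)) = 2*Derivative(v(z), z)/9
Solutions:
 v(z) = C1 + C2*z^(11/9)


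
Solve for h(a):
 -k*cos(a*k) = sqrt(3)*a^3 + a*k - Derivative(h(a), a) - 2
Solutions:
 h(a) = C1 + sqrt(3)*a^4/4 + a^2*k/2 - 2*a + sin(a*k)


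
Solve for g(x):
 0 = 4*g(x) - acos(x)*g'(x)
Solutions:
 g(x) = C1*exp(4*Integral(1/acos(x), x))


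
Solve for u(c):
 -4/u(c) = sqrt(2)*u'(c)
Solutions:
 u(c) = -sqrt(C1 - 4*sqrt(2)*c)
 u(c) = sqrt(C1 - 4*sqrt(2)*c)


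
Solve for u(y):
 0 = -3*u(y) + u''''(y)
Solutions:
 u(y) = C1*exp(-3^(1/4)*y) + C2*exp(3^(1/4)*y) + C3*sin(3^(1/4)*y) + C4*cos(3^(1/4)*y)


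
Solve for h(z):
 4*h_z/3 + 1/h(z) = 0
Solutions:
 h(z) = -sqrt(C1 - 6*z)/2
 h(z) = sqrt(C1 - 6*z)/2


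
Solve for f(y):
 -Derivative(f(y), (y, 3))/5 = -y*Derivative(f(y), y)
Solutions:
 f(y) = C1 + Integral(C2*airyai(5^(1/3)*y) + C3*airybi(5^(1/3)*y), y)


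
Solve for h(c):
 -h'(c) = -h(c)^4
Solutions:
 h(c) = (-1/(C1 + 3*c))^(1/3)
 h(c) = (-1/(C1 + c))^(1/3)*(-3^(2/3) - 3*3^(1/6)*I)/6
 h(c) = (-1/(C1 + c))^(1/3)*(-3^(2/3) + 3*3^(1/6)*I)/6


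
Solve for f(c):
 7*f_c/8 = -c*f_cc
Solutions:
 f(c) = C1 + C2*c^(1/8)


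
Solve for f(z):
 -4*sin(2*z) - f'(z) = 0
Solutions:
 f(z) = C1 + 2*cos(2*z)


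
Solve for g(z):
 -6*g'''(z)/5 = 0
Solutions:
 g(z) = C1 + C2*z + C3*z^2


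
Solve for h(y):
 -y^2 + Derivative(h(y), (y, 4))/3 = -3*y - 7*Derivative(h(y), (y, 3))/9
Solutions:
 h(y) = C1 + C2*y + C3*y^2 + C4*exp(-7*y/3) + 3*y^5/140 - 81*y^4/392 + 243*y^3/686


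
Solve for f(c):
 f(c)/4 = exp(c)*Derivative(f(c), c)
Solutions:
 f(c) = C1*exp(-exp(-c)/4)


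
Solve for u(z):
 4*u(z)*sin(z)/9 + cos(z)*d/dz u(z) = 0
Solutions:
 u(z) = C1*cos(z)^(4/9)


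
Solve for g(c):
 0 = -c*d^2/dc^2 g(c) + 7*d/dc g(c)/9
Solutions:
 g(c) = C1 + C2*c^(16/9)


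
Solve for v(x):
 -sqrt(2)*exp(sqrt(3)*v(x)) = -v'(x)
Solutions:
 v(x) = sqrt(3)*(2*log(-1/(C1 + sqrt(2)*x)) - log(3))/6


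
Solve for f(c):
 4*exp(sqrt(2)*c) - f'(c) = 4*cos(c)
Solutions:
 f(c) = C1 + 2*sqrt(2)*exp(sqrt(2)*c) - 4*sin(c)


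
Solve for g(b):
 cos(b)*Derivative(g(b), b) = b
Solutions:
 g(b) = C1 + Integral(b/cos(b), b)


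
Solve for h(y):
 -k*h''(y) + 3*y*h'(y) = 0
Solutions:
 h(y) = C1 + C2*erf(sqrt(6)*y*sqrt(-1/k)/2)/sqrt(-1/k)


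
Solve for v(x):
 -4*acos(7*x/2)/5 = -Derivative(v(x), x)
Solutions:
 v(x) = C1 + 4*x*acos(7*x/2)/5 - 4*sqrt(4 - 49*x^2)/35


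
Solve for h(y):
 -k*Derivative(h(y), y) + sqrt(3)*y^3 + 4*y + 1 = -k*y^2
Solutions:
 h(y) = C1 + y^3/3 + sqrt(3)*y^4/(4*k) + 2*y^2/k + y/k


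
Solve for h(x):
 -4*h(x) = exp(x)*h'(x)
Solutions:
 h(x) = C1*exp(4*exp(-x))


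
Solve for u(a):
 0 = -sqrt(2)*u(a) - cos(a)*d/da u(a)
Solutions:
 u(a) = C1*(sin(a) - 1)^(sqrt(2)/2)/(sin(a) + 1)^(sqrt(2)/2)


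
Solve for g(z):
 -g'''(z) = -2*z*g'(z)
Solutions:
 g(z) = C1 + Integral(C2*airyai(2^(1/3)*z) + C3*airybi(2^(1/3)*z), z)


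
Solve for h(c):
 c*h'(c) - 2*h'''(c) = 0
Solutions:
 h(c) = C1 + Integral(C2*airyai(2^(2/3)*c/2) + C3*airybi(2^(2/3)*c/2), c)


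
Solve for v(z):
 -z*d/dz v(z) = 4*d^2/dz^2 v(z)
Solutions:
 v(z) = C1 + C2*erf(sqrt(2)*z/4)


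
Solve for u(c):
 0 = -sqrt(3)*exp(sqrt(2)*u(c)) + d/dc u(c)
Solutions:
 u(c) = sqrt(2)*(2*log(-1/(C1 + sqrt(3)*c)) - log(2))/4


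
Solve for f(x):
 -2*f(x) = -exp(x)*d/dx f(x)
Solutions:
 f(x) = C1*exp(-2*exp(-x))


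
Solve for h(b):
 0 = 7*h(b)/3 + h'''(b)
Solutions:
 h(b) = C3*exp(-3^(2/3)*7^(1/3)*b/3) + (C1*sin(3^(1/6)*7^(1/3)*b/2) + C2*cos(3^(1/6)*7^(1/3)*b/2))*exp(3^(2/3)*7^(1/3)*b/6)


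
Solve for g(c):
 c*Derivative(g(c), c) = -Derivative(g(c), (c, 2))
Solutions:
 g(c) = C1 + C2*erf(sqrt(2)*c/2)


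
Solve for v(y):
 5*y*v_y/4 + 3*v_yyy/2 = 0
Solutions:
 v(y) = C1 + Integral(C2*airyai(-5^(1/3)*6^(2/3)*y/6) + C3*airybi(-5^(1/3)*6^(2/3)*y/6), y)


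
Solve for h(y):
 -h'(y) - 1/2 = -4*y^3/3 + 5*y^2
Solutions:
 h(y) = C1 + y^4/3 - 5*y^3/3 - y/2


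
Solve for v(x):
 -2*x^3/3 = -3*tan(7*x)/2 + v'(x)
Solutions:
 v(x) = C1 - x^4/6 - 3*log(cos(7*x))/14


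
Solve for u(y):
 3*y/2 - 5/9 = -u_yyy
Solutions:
 u(y) = C1 + C2*y + C3*y^2 - y^4/16 + 5*y^3/54


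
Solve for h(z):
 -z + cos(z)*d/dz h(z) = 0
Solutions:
 h(z) = C1 + Integral(z/cos(z), z)


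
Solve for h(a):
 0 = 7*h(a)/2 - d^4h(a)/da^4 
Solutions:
 h(a) = C1*exp(-2^(3/4)*7^(1/4)*a/2) + C2*exp(2^(3/4)*7^(1/4)*a/2) + C3*sin(2^(3/4)*7^(1/4)*a/2) + C4*cos(2^(3/4)*7^(1/4)*a/2)


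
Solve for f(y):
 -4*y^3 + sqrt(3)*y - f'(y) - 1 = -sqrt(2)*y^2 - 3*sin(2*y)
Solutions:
 f(y) = C1 - y^4 + sqrt(2)*y^3/3 + sqrt(3)*y^2/2 - y - 3*cos(2*y)/2


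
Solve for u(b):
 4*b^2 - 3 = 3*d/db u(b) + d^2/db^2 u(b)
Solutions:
 u(b) = C1 + C2*exp(-3*b) + 4*b^3/9 - 4*b^2/9 - 19*b/27


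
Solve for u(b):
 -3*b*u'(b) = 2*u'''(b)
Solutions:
 u(b) = C1 + Integral(C2*airyai(-2^(2/3)*3^(1/3)*b/2) + C3*airybi(-2^(2/3)*3^(1/3)*b/2), b)


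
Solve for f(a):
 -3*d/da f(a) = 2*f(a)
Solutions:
 f(a) = C1*exp(-2*a/3)


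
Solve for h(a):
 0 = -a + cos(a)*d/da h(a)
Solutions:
 h(a) = C1 + Integral(a/cos(a), a)


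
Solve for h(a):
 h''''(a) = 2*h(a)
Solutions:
 h(a) = C1*exp(-2^(1/4)*a) + C2*exp(2^(1/4)*a) + C3*sin(2^(1/4)*a) + C4*cos(2^(1/4)*a)


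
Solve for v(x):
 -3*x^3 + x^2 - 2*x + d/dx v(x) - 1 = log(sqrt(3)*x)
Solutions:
 v(x) = C1 + 3*x^4/4 - x^3/3 + x^2 + x*log(x) + x*log(3)/2


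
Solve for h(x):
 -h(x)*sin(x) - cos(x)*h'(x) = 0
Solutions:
 h(x) = C1*cos(x)


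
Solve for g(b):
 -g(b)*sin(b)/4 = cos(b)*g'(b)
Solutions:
 g(b) = C1*cos(b)^(1/4)


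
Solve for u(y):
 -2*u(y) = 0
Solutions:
 u(y) = 0


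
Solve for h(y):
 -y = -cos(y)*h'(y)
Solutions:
 h(y) = C1 + Integral(y/cos(y), y)


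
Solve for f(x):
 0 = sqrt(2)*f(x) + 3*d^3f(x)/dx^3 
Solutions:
 f(x) = C3*exp(-2^(1/6)*3^(2/3)*x/3) + (C1*sin(6^(1/6)*x/2) + C2*cos(6^(1/6)*x/2))*exp(2^(1/6)*3^(2/3)*x/6)


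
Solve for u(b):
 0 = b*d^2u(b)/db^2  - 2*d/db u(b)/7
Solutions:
 u(b) = C1 + C2*b^(9/7)


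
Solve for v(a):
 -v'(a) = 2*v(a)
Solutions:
 v(a) = C1*exp(-2*a)


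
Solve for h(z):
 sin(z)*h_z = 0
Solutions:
 h(z) = C1


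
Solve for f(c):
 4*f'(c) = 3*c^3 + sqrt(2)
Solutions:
 f(c) = C1 + 3*c^4/16 + sqrt(2)*c/4


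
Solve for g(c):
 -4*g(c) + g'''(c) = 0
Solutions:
 g(c) = C3*exp(2^(2/3)*c) + (C1*sin(2^(2/3)*sqrt(3)*c/2) + C2*cos(2^(2/3)*sqrt(3)*c/2))*exp(-2^(2/3)*c/2)


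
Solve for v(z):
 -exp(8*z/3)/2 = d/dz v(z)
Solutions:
 v(z) = C1 - 3*exp(8*z/3)/16


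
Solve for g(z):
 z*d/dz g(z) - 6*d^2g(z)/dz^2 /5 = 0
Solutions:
 g(z) = C1 + C2*erfi(sqrt(15)*z/6)


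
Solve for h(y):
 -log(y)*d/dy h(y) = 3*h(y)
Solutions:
 h(y) = C1*exp(-3*li(y))


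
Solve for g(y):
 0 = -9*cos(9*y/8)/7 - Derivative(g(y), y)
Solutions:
 g(y) = C1 - 8*sin(9*y/8)/7


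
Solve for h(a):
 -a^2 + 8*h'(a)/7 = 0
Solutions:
 h(a) = C1 + 7*a^3/24


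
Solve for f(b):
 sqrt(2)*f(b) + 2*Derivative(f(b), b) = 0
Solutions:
 f(b) = C1*exp(-sqrt(2)*b/2)


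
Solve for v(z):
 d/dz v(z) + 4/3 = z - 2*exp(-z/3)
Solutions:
 v(z) = C1 + z^2/2 - 4*z/3 + 6*exp(-z/3)


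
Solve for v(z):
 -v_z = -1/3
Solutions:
 v(z) = C1 + z/3


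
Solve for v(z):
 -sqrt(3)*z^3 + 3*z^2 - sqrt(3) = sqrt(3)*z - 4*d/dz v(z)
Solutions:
 v(z) = C1 + sqrt(3)*z^4/16 - z^3/4 + sqrt(3)*z^2/8 + sqrt(3)*z/4


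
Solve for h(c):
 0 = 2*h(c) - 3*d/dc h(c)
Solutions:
 h(c) = C1*exp(2*c/3)


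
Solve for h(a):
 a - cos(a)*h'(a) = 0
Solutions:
 h(a) = C1 + Integral(a/cos(a), a)


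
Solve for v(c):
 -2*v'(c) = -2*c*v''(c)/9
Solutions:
 v(c) = C1 + C2*c^10


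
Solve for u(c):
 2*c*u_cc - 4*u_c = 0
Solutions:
 u(c) = C1 + C2*c^3


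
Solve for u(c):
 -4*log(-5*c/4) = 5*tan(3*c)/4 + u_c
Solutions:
 u(c) = C1 - 4*c*log(-c) - 4*c*log(5) + 4*c + 8*c*log(2) + 5*log(cos(3*c))/12


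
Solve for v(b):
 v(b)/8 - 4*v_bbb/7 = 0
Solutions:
 v(b) = C3*exp(14^(1/3)*b/4) + (C1*sin(14^(1/3)*sqrt(3)*b/8) + C2*cos(14^(1/3)*sqrt(3)*b/8))*exp(-14^(1/3)*b/8)


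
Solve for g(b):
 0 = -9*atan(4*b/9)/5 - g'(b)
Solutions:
 g(b) = C1 - 9*b*atan(4*b/9)/5 + 81*log(16*b^2 + 81)/40


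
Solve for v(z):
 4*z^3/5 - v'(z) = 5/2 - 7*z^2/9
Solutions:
 v(z) = C1 + z^4/5 + 7*z^3/27 - 5*z/2


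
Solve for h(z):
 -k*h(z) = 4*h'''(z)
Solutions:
 h(z) = C1*exp(2^(1/3)*z*(-k)^(1/3)/2) + C2*exp(2^(1/3)*z*(-k)^(1/3)*(-1 + sqrt(3)*I)/4) + C3*exp(-2^(1/3)*z*(-k)^(1/3)*(1 + sqrt(3)*I)/4)


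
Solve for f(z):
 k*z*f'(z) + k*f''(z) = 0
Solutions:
 f(z) = C1 + C2*erf(sqrt(2)*z/2)


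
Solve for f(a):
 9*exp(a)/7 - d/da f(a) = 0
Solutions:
 f(a) = C1 + 9*exp(a)/7


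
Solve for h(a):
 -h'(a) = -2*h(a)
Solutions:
 h(a) = C1*exp(2*a)


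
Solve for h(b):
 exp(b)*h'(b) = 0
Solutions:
 h(b) = C1


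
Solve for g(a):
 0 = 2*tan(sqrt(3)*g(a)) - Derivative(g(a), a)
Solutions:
 g(a) = sqrt(3)*(pi - asin(C1*exp(2*sqrt(3)*a)))/3
 g(a) = sqrt(3)*asin(C1*exp(2*sqrt(3)*a))/3


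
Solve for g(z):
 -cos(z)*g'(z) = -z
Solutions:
 g(z) = C1 + Integral(z/cos(z), z)


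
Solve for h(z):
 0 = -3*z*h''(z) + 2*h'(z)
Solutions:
 h(z) = C1 + C2*z^(5/3)


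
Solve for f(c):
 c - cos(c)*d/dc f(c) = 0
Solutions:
 f(c) = C1 + Integral(c/cos(c), c)


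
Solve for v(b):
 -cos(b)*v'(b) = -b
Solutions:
 v(b) = C1 + Integral(b/cos(b), b)


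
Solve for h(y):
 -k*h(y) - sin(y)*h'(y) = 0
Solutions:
 h(y) = C1*exp(k*(-log(cos(y) - 1) + log(cos(y) + 1))/2)


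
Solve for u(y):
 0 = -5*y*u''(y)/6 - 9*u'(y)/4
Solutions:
 u(y) = C1 + C2/y^(17/10)


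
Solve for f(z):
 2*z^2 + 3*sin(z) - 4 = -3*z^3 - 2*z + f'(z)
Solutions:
 f(z) = C1 + 3*z^4/4 + 2*z^3/3 + z^2 - 4*z - 3*cos(z)


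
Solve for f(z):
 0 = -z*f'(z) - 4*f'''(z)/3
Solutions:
 f(z) = C1 + Integral(C2*airyai(-6^(1/3)*z/2) + C3*airybi(-6^(1/3)*z/2), z)


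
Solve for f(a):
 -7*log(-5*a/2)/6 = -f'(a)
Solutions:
 f(a) = C1 + 7*a*log(-a)/6 + 7*a*(-1 - log(2) + log(5))/6


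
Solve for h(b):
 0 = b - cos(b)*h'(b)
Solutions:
 h(b) = C1 + Integral(b/cos(b), b)


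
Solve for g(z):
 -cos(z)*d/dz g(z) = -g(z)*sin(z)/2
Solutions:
 g(z) = C1/sqrt(cos(z))


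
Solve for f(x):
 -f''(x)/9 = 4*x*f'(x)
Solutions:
 f(x) = C1 + C2*erf(3*sqrt(2)*x)


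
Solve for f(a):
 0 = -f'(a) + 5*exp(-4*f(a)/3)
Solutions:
 f(a) = 3*log(-I*(C1 + 20*a/3)^(1/4))
 f(a) = 3*log(I*(C1 + 20*a/3)^(1/4))
 f(a) = 3*log(-(C1 + 20*a/3)^(1/4))
 f(a) = 3*log(C1 + 20*a/3)/4


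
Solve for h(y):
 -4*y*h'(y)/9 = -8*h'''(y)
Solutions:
 h(y) = C1 + Integral(C2*airyai(12^(1/3)*y/6) + C3*airybi(12^(1/3)*y/6), y)


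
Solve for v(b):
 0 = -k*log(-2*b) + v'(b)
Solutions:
 v(b) = C1 + b*k*log(-b) + b*k*(-1 + log(2))


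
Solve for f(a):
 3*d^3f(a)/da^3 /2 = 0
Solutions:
 f(a) = C1 + C2*a + C3*a^2


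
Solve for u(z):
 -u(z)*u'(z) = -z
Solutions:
 u(z) = -sqrt(C1 + z^2)
 u(z) = sqrt(C1 + z^2)


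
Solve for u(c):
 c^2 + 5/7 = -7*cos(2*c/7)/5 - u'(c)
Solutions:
 u(c) = C1 - c^3/3 - 5*c/7 - 49*sin(c/7)*cos(c/7)/5


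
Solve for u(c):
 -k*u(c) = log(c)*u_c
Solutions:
 u(c) = C1*exp(-k*li(c))


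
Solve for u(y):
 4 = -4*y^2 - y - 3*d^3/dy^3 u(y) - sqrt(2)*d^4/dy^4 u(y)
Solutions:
 u(y) = C1 + C2*y + C3*y^2 + C4*exp(-3*sqrt(2)*y/2) - y^5/45 + y^4*(-3 + 8*sqrt(2))/216 + y^3*(-52 + 3*sqrt(2))/162


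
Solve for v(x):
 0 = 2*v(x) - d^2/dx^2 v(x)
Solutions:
 v(x) = C1*exp(-sqrt(2)*x) + C2*exp(sqrt(2)*x)


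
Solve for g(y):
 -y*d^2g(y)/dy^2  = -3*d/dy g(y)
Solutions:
 g(y) = C1 + C2*y^4


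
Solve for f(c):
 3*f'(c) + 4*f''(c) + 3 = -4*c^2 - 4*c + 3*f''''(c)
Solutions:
 f(c) = C1 + C2*exp(-2^(1/3)*c*(8/(sqrt(473) + 27)^(1/3) + 2^(1/3)*(sqrt(473) + 27)^(1/3))/12)*sin(2^(1/3)*sqrt(3)*c*(-2^(1/3)*(sqrt(473) + 27)^(1/3) + 8/(sqrt(473) + 27)^(1/3))/12) + C3*exp(-2^(1/3)*c*(8/(sqrt(473) + 27)^(1/3) + 2^(1/3)*(sqrt(473) + 27)^(1/3))/12)*cos(2^(1/3)*sqrt(3)*c*(-2^(1/3)*(sqrt(473) + 27)^(1/3) + 8/(sqrt(473) + 27)^(1/3))/12) + C4*exp(2^(1/3)*c*(8/(sqrt(473) + 27)^(1/3) + 2^(1/3)*(sqrt(473) + 27)^(1/3))/6) - 4*c^3/9 + 10*c^2/9 - 107*c/27


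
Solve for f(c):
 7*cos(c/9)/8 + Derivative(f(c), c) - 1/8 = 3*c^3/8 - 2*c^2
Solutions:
 f(c) = C1 + 3*c^4/32 - 2*c^3/3 + c/8 - 63*sin(c/9)/8


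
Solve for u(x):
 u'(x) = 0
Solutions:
 u(x) = C1


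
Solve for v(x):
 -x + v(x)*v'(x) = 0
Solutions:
 v(x) = -sqrt(C1 + x^2)
 v(x) = sqrt(C1 + x^2)


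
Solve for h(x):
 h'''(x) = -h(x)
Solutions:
 h(x) = C3*exp(-x) + (C1*sin(sqrt(3)*x/2) + C2*cos(sqrt(3)*x/2))*exp(x/2)


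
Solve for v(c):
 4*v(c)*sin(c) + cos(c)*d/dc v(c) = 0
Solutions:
 v(c) = C1*cos(c)^4


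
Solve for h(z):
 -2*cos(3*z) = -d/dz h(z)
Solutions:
 h(z) = C1 + 2*sin(3*z)/3


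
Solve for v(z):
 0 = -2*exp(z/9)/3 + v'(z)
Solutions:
 v(z) = C1 + 6*exp(z/9)


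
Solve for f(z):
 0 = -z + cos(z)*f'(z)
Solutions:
 f(z) = C1 + Integral(z/cos(z), z)


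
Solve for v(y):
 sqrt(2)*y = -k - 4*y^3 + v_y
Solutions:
 v(y) = C1 + k*y + y^4 + sqrt(2)*y^2/2


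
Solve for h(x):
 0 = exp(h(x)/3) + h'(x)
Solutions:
 h(x) = 3*log(1/(C1 + x)) + 3*log(3)


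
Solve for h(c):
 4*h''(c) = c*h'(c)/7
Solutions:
 h(c) = C1 + C2*erfi(sqrt(14)*c/28)


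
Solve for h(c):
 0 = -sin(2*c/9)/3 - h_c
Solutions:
 h(c) = C1 + 3*cos(2*c/9)/2


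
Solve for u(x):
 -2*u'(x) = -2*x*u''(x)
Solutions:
 u(x) = C1 + C2*x^2


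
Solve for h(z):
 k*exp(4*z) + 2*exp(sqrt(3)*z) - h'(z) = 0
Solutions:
 h(z) = C1 + k*exp(4*z)/4 + 2*sqrt(3)*exp(sqrt(3)*z)/3


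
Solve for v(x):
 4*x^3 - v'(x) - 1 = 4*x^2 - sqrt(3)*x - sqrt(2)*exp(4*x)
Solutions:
 v(x) = C1 + x^4 - 4*x^3/3 + sqrt(3)*x^2/2 - x + sqrt(2)*exp(4*x)/4


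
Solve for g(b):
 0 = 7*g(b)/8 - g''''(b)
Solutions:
 g(b) = C1*exp(-14^(1/4)*b/2) + C2*exp(14^(1/4)*b/2) + C3*sin(14^(1/4)*b/2) + C4*cos(14^(1/4)*b/2)


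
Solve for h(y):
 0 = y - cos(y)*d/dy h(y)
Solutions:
 h(y) = C1 + Integral(y/cos(y), y)


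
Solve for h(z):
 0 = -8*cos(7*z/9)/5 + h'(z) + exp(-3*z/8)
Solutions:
 h(z) = C1 + 72*sin(7*z/9)/35 + 8*exp(-3*z/8)/3


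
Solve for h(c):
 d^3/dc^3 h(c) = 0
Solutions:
 h(c) = C1 + C2*c + C3*c^2


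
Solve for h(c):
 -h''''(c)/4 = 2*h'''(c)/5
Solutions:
 h(c) = C1 + C2*c + C3*c^2 + C4*exp(-8*c/5)


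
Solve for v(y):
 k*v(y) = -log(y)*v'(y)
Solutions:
 v(y) = C1*exp(-k*li(y))


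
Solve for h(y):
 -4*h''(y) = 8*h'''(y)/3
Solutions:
 h(y) = C1 + C2*y + C3*exp(-3*y/2)


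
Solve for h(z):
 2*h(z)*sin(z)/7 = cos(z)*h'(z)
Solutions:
 h(z) = C1/cos(z)^(2/7)


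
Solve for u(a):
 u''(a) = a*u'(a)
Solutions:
 u(a) = C1 + C2*erfi(sqrt(2)*a/2)


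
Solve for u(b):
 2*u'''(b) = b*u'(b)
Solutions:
 u(b) = C1 + Integral(C2*airyai(2^(2/3)*b/2) + C3*airybi(2^(2/3)*b/2), b)


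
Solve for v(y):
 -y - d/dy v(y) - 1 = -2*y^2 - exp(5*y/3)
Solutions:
 v(y) = C1 + 2*y^3/3 - y^2/2 - y + 3*exp(5*y/3)/5


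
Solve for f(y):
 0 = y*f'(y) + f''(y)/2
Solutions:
 f(y) = C1 + C2*erf(y)


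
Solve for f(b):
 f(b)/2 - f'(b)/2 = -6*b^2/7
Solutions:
 f(b) = C1*exp(b) - 12*b^2/7 - 24*b/7 - 24/7


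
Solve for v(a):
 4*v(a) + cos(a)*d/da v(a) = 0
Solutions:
 v(a) = C1*(sin(a)^2 - 2*sin(a) + 1)/(sin(a)^2 + 2*sin(a) + 1)


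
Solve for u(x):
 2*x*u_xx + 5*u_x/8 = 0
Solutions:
 u(x) = C1 + C2*x^(11/16)


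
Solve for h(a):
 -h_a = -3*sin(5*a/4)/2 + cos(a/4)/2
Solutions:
 h(a) = C1 - 2*sin(a/4) - 6*cos(5*a/4)/5


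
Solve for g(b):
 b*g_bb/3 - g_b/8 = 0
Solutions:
 g(b) = C1 + C2*b^(11/8)


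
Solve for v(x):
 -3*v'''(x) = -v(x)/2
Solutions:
 v(x) = C3*exp(6^(2/3)*x/6) + (C1*sin(2^(2/3)*3^(1/6)*x/4) + C2*cos(2^(2/3)*3^(1/6)*x/4))*exp(-6^(2/3)*x/12)


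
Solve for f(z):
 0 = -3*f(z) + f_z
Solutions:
 f(z) = C1*exp(3*z)


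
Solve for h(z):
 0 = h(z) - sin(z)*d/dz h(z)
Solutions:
 h(z) = C1*sqrt(cos(z) - 1)/sqrt(cos(z) + 1)


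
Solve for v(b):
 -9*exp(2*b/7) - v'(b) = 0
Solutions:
 v(b) = C1 - 63*exp(2*b/7)/2


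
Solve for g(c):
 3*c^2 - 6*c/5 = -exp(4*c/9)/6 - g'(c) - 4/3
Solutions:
 g(c) = C1 - c^3 + 3*c^2/5 - 4*c/3 - 3*exp(4*c/9)/8


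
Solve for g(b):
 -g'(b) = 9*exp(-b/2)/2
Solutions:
 g(b) = C1 + 9*exp(-b/2)


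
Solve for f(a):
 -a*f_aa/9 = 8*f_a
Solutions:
 f(a) = C1 + C2/a^71


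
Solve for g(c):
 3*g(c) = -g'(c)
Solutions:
 g(c) = C1*exp(-3*c)


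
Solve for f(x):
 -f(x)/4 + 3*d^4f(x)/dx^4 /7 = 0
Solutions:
 f(x) = C1*exp(-sqrt(2)*3^(3/4)*7^(1/4)*x/6) + C2*exp(sqrt(2)*3^(3/4)*7^(1/4)*x/6) + C3*sin(sqrt(2)*3^(3/4)*7^(1/4)*x/6) + C4*cos(sqrt(2)*3^(3/4)*7^(1/4)*x/6)


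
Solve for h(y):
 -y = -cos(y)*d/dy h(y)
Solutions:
 h(y) = C1 + Integral(y/cos(y), y)


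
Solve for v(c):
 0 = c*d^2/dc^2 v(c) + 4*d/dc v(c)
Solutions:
 v(c) = C1 + C2/c^3


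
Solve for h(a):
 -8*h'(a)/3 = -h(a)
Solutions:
 h(a) = C1*exp(3*a/8)


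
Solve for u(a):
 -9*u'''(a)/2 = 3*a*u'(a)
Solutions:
 u(a) = C1 + Integral(C2*airyai(-2^(1/3)*3^(2/3)*a/3) + C3*airybi(-2^(1/3)*3^(2/3)*a/3), a)


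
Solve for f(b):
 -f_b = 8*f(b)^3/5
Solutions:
 f(b) = -sqrt(10)*sqrt(-1/(C1 - 8*b))/2
 f(b) = sqrt(10)*sqrt(-1/(C1 - 8*b))/2


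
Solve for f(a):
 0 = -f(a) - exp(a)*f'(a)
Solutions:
 f(a) = C1*exp(exp(-a))


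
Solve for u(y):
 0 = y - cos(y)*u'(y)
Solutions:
 u(y) = C1 + Integral(y/cos(y), y)
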